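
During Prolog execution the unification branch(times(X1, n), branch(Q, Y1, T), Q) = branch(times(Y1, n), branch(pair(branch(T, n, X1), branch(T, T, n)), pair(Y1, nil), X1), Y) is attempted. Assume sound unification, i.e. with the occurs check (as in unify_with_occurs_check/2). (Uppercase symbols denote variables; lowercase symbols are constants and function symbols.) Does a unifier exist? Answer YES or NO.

NO

Decompose branch/3: times(X1, n) = times(Y1, n),  branch(Q, Y1, T) = branch(pair(branch(T, n, X1), branch(T, T, n)), pair(Y1, nil), X1),  Q = Y.
Decompose times/2: X1 = Y1,  n = n.
Bind X1 := Y1; substituting into the one remaining equation that mentions X1 gives: branch(Q, Y1, T) = branch(pair(branch(T, n, Y1), branch(T, T, n)), pair(Y1, nil), Y1).
Delete trivial equation n = n.
Decompose branch/3: Q = pair(branch(T, n, Y1), branch(T, T, n)),  Y1 = pair(Y1, nil),  T = Y1.
Bind Q := pair(branch(T, n, Y1), branch(T, T, n)); substituting into the one remaining equation that mentions Q gives: pair(branch(T, n, Y1), branch(T, T, n)) = Y.
Occurs check fails: Y1 occurs in pair(Y1, nil); the equation Y1 = pair(Y1, nil) has no finite solution.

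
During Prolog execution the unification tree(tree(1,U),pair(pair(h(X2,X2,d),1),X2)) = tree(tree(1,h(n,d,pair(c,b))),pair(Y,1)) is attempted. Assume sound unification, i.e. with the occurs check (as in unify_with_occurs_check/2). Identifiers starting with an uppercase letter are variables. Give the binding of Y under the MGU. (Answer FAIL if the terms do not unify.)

Decompose tree/2: tree(1,U) = tree(1,h(n,d,pair(c,b))),  pair(pair(h(X2,X2,d),1),X2) = pair(Y,1).
Decompose tree/2: 1 = 1,  U = h(n,d,pair(c,b)).
Delete trivial equation 1 = 1.
Bind U := h(n,d,pair(c,b)); no other remaining equation mentions U.
Decompose pair/2: pair(h(X2,X2,d),1) = Y,  X2 = 1.
Bind Y := pair(h(X2,X2,d),1); no other remaining equation mentions Y.
Bind X2 := 1. Substituting into the earlier binding gives Y := pair(h(1,1,d),1).
MGU = { U -> h(n,d,pair(c,b)), Y -> pair(h(1,1,d),1), X2 -> 1 }, so Y -> pair(h(1,1,d),1).

pair(h(1,1,d),1)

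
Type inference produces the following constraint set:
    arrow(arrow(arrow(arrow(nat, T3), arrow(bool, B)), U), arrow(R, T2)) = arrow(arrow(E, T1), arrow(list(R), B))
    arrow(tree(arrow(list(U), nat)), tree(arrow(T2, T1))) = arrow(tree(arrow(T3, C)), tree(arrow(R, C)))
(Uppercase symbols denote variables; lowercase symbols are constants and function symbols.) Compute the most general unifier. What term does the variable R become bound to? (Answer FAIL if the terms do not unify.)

Decompose arrow/2: arrow(arrow(arrow(nat, T3), arrow(bool, B)), U) = arrow(E, T1),  arrow(R, T2) = arrow(list(R), B).
Decompose arrow/2: arrow(arrow(nat, T3), arrow(bool, B)) = E,  U = T1.
Bind E := arrow(arrow(nat, T3), arrow(bool, B)); no other remaining equation mentions E.
Bind U := T1; substituting into the one remaining equation that mentions U gives: arrow(tree(arrow(list(T1), nat)), tree(arrow(T2, T1))) = arrow(tree(arrow(T3, C)), tree(arrow(R, C))).
Decompose arrow/2: R = list(R),  T2 = B.
Occurs check fails: R occurs in list(R); the equation R = list(R) has no finite solution.

FAIL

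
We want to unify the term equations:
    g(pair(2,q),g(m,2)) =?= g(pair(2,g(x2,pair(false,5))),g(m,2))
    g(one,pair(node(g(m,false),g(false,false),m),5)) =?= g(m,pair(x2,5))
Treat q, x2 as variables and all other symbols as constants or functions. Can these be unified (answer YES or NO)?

Decompose g/2: pair(2,q) =?= pair(2,g(x2,pair(false,5))),  g(m,2) =?= g(m,2).
Decompose pair/2: 2 =?= 2,  q =?= g(x2,pair(false,5)).
Delete trivial equation 2 =?= 2.
Bind q := g(x2,pair(false,5)); no other remaining equation mentions q.
Delete trivial equation g(m,2) =?= g(m,2).
Decompose g/2: one =?= m,  pair(node(g(m,false),g(false,false),m),5) =?= pair(x2,5).
Clash: constants one and m differ; no unifier exists.

NO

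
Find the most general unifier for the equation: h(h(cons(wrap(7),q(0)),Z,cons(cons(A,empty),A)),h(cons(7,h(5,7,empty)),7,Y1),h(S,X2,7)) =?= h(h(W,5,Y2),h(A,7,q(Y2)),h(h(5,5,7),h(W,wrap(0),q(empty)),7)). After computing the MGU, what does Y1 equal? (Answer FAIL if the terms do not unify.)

q(cons(cons(cons(7,h(5,7,empty)),empty),cons(7,h(5,7,empty))))

Decompose h/3: h(cons(wrap(7),q(0)),Z,cons(cons(A,empty),A)) =?= h(W,5,Y2),  h(cons(7,h(5,7,empty)),7,Y1) =?= h(A,7,q(Y2)),  h(S,X2,7) =?= h(h(5,5,7),h(W,wrap(0),q(empty)),7).
Decompose h/3: cons(wrap(7),q(0)) =?= W,  Z =?= 5,  cons(cons(A,empty),A) =?= Y2.
Bind W := cons(wrap(7),q(0)); substituting into the one remaining equation that mentions W gives: h(S,X2,7) =?= h(h(5,5,7),h(cons(wrap(7),q(0)),wrap(0),q(empty)),7).
Bind Z := 5; no other remaining equation mentions Z.
Bind Y2 := cons(cons(A,empty),A); substituting into the one remaining equation that mentions Y2 gives: h(cons(7,h(5,7,empty)),7,Y1) =?= h(A,7,q(cons(cons(A,empty),A))).
Decompose h/3: cons(7,h(5,7,empty)) =?= A,  7 =?= 7,  Y1 =?= q(cons(cons(A,empty),A)).
Bind A := cons(7,h(5,7,empty)); substituting into the one remaining equation that mentions A gives: Y1 =?= q(cons(cons(cons(7,h(5,7,empty)),empty),cons(7,h(5,7,empty)))). Substituting into the earlier binding gives Y2 := cons(cons(cons(7,h(5,7,empty)),empty),cons(7,h(5,7,empty))).
Delete trivial equation 7 =?= 7.
Bind Y1 := q(cons(cons(cons(7,h(5,7,empty)),empty),cons(7,h(5,7,empty)))); no other remaining equation mentions Y1.
Decompose h/3: S =?= h(5,5,7),  X2 =?= h(cons(wrap(7),q(0)),wrap(0),q(empty)),  7 =?= 7.
Bind S := h(5,5,7); no other remaining equation mentions S.
Bind X2 := h(cons(wrap(7),q(0)),wrap(0),q(empty)); no other remaining equation mentions X2.
Delete trivial equation 7 =?= 7.
MGU = { W ↦ cons(wrap(7),q(0)), Z ↦ 5, Y2 ↦ cons(cons(cons(7,h(5,7,empty)),empty),cons(7,h(5,7,empty))), A ↦ cons(7,h(5,7,empty)), Y1 ↦ q(cons(cons(cons(7,h(5,7,empty)),empty),cons(7,h(5,7,empty)))), S ↦ h(5,5,7), X2 ↦ h(cons(wrap(7),q(0)),wrap(0),q(empty)) }, so Y1 ↦ q(cons(cons(cons(7,h(5,7,empty)),empty),cons(7,h(5,7,empty)))).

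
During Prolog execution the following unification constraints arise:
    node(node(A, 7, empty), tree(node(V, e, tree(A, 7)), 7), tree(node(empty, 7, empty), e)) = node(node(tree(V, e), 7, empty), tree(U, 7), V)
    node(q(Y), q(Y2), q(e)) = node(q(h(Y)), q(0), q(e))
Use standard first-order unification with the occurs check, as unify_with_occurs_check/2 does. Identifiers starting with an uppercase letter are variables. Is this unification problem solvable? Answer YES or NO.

NO

Decompose node/3: node(A, 7, empty) = node(tree(V, e), 7, empty),  tree(node(V, e, tree(A, 7)), 7) = tree(U, 7),  tree(node(empty, 7, empty), e) = V.
Decompose node/3: A = tree(V, e),  7 = 7,  empty = empty.
Bind A := tree(V, e); substituting into the one remaining equation that mentions A gives: tree(node(V, e, tree(tree(V, e), 7)), 7) = tree(U, 7).
Delete trivial equation 7 = 7.
Delete trivial equation empty = empty.
Decompose tree/2: node(V, e, tree(tree(V, e), 7)) = U,  7 = 7.
Bind U := node(V, e, tree(tree(V, e), 7)); no other remaining equation mentions U.
Delete trivial equation 7 = 7.
Bind V := tree(node(empty, 7, empty), e); no other remaining equation mentions V. Substituting into the earlier bindings gives A := tree(tree(node(empty, 7, empty), e), e), U := node(tree(node(empty, 7, empty), e), e, tree(tree(tree(node(empty, 7, empty), e), e), 7)).
Decompose node/3: q(Y) = q(h(Y)),  q(Y2) = q(0),  q(e) = q(e).
Decompose q/1: Y = h(Y).
Occurs check fails: Y occurs in h(Y); the equation Y = h(Y) has no finite solution.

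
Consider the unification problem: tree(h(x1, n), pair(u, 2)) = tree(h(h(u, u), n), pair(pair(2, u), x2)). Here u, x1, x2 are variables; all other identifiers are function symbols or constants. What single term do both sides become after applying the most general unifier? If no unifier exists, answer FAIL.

Decompose tree/2: h(x1, n) = h(h(u, u), n),  pair(u, 2) = pair(pair(2, u), x2).
Decompose h/2: x1 = h(u, u),  n = n.
Bind x1 := h(u, u); no other remaining equation mentions x1.
Delete trivial equation n = n.
Decompose pair/2: u = pair(2, u),  2 = x2.
Occurs check fails: u occurs in pair(2, u); the equation u = pair(2, u) has no finite solution.

FAIL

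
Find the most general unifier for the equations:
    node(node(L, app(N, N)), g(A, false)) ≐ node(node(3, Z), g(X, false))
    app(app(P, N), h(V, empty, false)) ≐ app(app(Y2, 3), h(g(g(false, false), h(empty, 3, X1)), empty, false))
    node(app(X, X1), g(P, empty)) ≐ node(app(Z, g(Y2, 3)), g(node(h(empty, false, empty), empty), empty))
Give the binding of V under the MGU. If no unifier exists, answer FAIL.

Decompose node/2: node(L, app(N, N)) ≐ node(3, Z),  g(A, false) ≐ g(X, false).
Decompose node/2: L ≐ 3,  app(N, N) ≐ Z.
Bind L := 3; no other remaining equation mentions L.
Bind Z := app(N, N); substituting into the one remaining equation that mentions Z gives: node(app(X, X1), g(P, empty)) ≐ node(app(app(N, N), g(Y2, 3)), g(node(h(empty, false, empty), empty), empty)).
Decompose g/2: A ≐ X,  false ≐ false.
Bind A := X; no other remaining equation mentions A.
Delete trivial equation false ≐ false.
Decompose app/2: app(P, N) ≐ app(Y2, 3),  h(V, empty, false) ≐ h(g(g(false, false), h(empty, 3, X1)), empty, false).
Decompose app/2: P ≐ Y2,  N ≐ 3.
Bind P := Y2; substituting into the one remaining equation that mentions P gives: node(app(X, X1), g(Y2, empty)) ≐ node(app(app(N, N), g(Y2, 3)), g(node(h(empty, false, empty), empty), empty)).
Bind N := 3; substituting into the one remaining equation that mentions N gives: node(app(X, X1), g(Y2, empty)) ≐ node(app(app(3, 3), g(Y2, 3)), g(node(h(empty, false, empty), empty), empty)). Substituting into the earlier binding gives Z := app(3, 3).
Decompose h/3: V ≐ g(g(false, false), h(empty, 3, X1)),  empty ≐ empty,  false ≐ false.
Bind V := g(g(false, false), h(empty, 3, X1)); no other remaining equation mentions V.
Delete trivial equation empty ≐ empty.
Delete trivial equation false ≐ false.
Decompose node/2: app(X, X1) ≐ app(app(3, 3), g(Y2, 3)),  g(Y2, empty) ≐ g(node(h(empty, false, empty), empty), empty).
Decompose app/2: X ≐ app(3, 3),  X1 ≐ g(Y2, 3).
Bind X := app(3, 3); no other remaining equation mentions X. Substituting into the earlier binding gives A := app(3, 3).
Bind X1 := g(Y2, 3); no other remaining equation mentions X1. Substituting into the earlier binding gives V := g(g(false, false), h(empty, 3, g(Y2, 3))).
Decompose g/2: Y2 ≐ node(h(empty, false, empty), empty),  empty ≐ empty.
Bind Y2 := node(h(empty, false, empty), empty); no other remaining equation mentions Y2. Substituting into the earlier bindings gives P := node(h(empty, false, empty), empty), V := g(g(false, false), h(empty, 3, g(node(h(empty, false, empty), empty), 3))), X1 := g(node(h(empty, false, empty), empty), 3).
Delete trivial equation empty ≐ empty.
MGU = { L ↦ 3, Z ↦ app(3, 3), A ↦ app(3, 3), P ↦ node(h(empty, false, empty), empty), N ↦ 3, V ↦ g(g(false, false), h(empty, 3, g(node(h(empty, false, empty), empty), 3))), X ↦ app(3, 3), X1 ↦ g(node(h(empty, false, empty), empty), 3), Y2 ↦ node(h(empty, false, empty), empty) }, so V ↦ g(g(false, false), h(empty, 3, g(node(h(empty, false, empty), empty), 3))).

g(g(false, false), h(empty, 3, g(node(h(empty, false, empty), empty), 3)))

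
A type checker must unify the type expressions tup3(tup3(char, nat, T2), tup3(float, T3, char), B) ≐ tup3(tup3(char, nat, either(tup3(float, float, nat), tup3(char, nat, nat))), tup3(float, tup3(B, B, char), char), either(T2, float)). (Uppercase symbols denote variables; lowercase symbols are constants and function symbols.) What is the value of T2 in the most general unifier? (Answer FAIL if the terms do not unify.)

either(tup3(float, float, nat), tup3(char, nat, nat))

Decompose tup3/3: tup3(char, nat, T2) ≐ tup3(char, nat, either(tup3(float, float, nat), tup3(char, nat, nat))),  tup3(float, T3, char) ≐ tup3(float, tup3(B, B, char), char),  B ≐ either(T2, float).
Decompose tup3/3: char ≐ char,  nat ≐ nat,  T2 ≐ either(tup3(float, float, nat), tup3(char, nat, nat)).
Delete trivial equation char ≐ char.
Delete trivial equation nat ≐ nat.
Bind T2 := either(tup3(float, float, nat), tup3(char, nat, nat)); substituting into the one remaining equation that mentions T2 gives: B ≐ either(either(tup3(float, float, nat), tup3(char, nat, nat)), float).
Decompose tup3/3: float ≐ float,  T3 ≐ tup3(B, B, char),  char ≐ char.
Delete trivial equation float ≐ float.
Bind T3 := tup3(B, B, char); no other remaining equation mentions T3.
Delete trivial equation char ≐ char.
Bind B := either(either(tup3(float, float, nat), tup3(char, nat, nat)), float). Substituting into the earlier binding gives T3 := tup3(either(either(tup3(float, float, nat), tup3(char, nat, nat)), float), either(either(tup3(float, float, nat), tup3(char, nat, nat)), float), char).
MGU = { T2 ↦ either(tup3(float, float, nat), tup3(char, nat, nat)), T3 ↦ tup3(either(either(tup3(float, float, nat), tup3(char, nat, nat)), float), either(either(tup3(float, float, nat), tup3(char, nat, nat)), float), char), B ↦ either(either(tup3(float, float, nat), tup3(char, nat, nat)), float) }, so T2 ↦ either(tup3(float, float, nat), tup3(char, nat, nat)).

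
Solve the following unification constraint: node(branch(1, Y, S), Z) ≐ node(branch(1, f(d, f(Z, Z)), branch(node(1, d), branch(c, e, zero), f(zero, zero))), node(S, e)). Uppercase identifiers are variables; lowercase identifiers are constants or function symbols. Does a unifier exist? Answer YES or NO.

Decompose node/2: branch(1, Y, S) ≐ branch(1, f(d, f(Z, Z)), branch(node(1, d), branch(c, e, zero), f(zero, zero))),  Z ≐ node(S, e).
Decompose branch/3: 1 ≐ 1,  Y ≐ f(d, f(Z, Z)),  S ≐ branch(node(1, d), branch(c, e, zero), f(zero, zero)).
Delete trivial equation 1 ≐ 1.
Bind Y := f(d, f(Z, Z)); no other remaining equation mentions Y.
Bind S := branch(node(1, d), branch(c, e, zero), f(zero, zero)); substituting into the remaining equation gives: Z ≐ node(branch(node(1, d), branch(c, e, zero), f(zero, zero)), e).
Bind Z := node(branch(node(1, d), branch(c, e, zero), f(zero, zero)), e). Substituting into the earlier binding gives Y := f(d, f(node(branch(node(1, d), branch(c, e, zero), f(zero, zero)), e), node(branch(node(1, d), branch(c, e, zero), f(zero, zero)), e))).
No equations remain and no clash or occurs-check failure arose, so a unifier exists.

YES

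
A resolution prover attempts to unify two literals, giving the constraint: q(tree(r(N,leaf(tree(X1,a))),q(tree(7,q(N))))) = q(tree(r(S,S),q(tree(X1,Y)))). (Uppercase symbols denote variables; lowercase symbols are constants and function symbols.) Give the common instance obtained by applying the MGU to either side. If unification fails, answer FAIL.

Decompose q/1: tree(r(N,leaf(tree(X1,a))),q(tree(7,q(N)))) = tree(r(S,S),q(tree(X1,Y))).
Decompose tree/2: r(N,leaf(tree(X1,a))) = r(S,S),  q(tree(7,q(N))) = q(tree(X1,Y)).
Decompose r/2: N = S,  leaf(tree(X1,a)) = S.
Bind N := S; substituting into the one remaining equation that mentions N gives: q(tree(7,q(S))) = q(tree(X1,Y)).
Bind S := leaf(tree(X1,a)); substituting into the remaining equation gives: q(tree(7,q(leaf(tree(X1,a))))) = q(tree(X1,Y)). Substituting into the earlier binding gives N := leaf(tree(X1,a)).
Decompose q/1: tree(7,q(leaf(tree(X1,a)))) = tree(X1,Y).
Decompose tree/2: 7 = X1,  q(leaf(tree(X1,a))) = Y.
Bind X1 := 7; substituting into the remaining equation gives: q(leaf(tree(7,a))) = Y. Substituting into the earlier bindings gives N := leaf(tree(7,a)), S := leaf(tree(7,a)).
Bind Y := q(leaf(tree(7,a))).
Applying the MGU to either side gives q(tree(r(leaf(tree(7,a)),leaf(tree(7,a))),q(tree(7,q(leaf(tree(7,a))))))).

q(tree(r(leaf(tree(7,a)),leaf(tree(7,a))),q(tree(7,q(leaf(tree(7,a)))))))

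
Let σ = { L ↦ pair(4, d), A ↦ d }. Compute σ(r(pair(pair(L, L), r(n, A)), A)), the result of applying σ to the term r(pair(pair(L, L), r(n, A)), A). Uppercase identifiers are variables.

Replace each occurrence of L with pair(4, d).
Replace each occurrence of A with d.
Result: r(pair(pair(pair(4, d), pair(4, d)), r(n, d)), d).

r(pair(pair(pair(4, d), pair(4, d)), r(n, d)), d)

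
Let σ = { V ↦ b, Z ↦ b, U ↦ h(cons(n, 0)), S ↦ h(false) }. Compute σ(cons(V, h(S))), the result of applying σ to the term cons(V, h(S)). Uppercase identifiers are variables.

Replace each occurrence of V with b.
Replace each occurrence of S with h(false).
Result: cons(b, h(h(false))).

cons(b, h(h(false)))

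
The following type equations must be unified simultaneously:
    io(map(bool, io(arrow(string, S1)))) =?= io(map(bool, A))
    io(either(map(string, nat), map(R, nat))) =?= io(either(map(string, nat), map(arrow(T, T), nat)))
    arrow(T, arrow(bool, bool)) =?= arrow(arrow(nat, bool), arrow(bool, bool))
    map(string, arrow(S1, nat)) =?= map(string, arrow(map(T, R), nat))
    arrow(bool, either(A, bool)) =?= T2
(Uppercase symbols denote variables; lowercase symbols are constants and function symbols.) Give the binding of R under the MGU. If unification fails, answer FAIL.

Decompose io/1: map(bool, io(arrow(string, S1))) =?= map(bool, A).
Decompose map/2: bool =?= bool,  io(arrow(string, S1)) =?= A.
Delete trivial equation bool =?= bool.
Bind A := io(arrow(string, S1)); substituting into the one remaining equation that mentions A gives: arrow(bool, either(io(arrow(string, S1)), bool)) =?= T2.
Decompose io/1: either(map(string, nat), map(R, nat)) =?= either(map(string, nat), map(arrow(T, T), nat)).
Decompose either/2: map(string, nat) =?= map(string, nat),  map(R, nat) =?= map(arrow(T, T), nat).
Delete trivial equation map(string, nat) =?= map(string, nat).
Decompose map/2: R =?= arrow(T, T),  nat =?= nat.
Bind R := arrow(T, T); substituting into the one remaining equation that mentions R gives: map(string, arrow(S1, nat)) =?= map(string, arrow(map(T, arrow(T, T)), nat)).
Delete trivial equation nat =?= nat.
Decompose arrow/2: T =?= arrow(nat, bool),  arrow(bool, bool) =?= arrow(bool, bool).
Bind T := arrow(nat, bool); substituting into the one remaining equation that mentions T gives: map(string, arrow(S1, nat)) =?= map(string, arrow(map(arrow(nat, bool), arrow(arrow(nat, bool), arrow(nat, bool))), nat)). Substituting into the earlier binding gives R := arrow(arrow(nat, bool), arrow(nat, bool)).
Delete trivial equation arrow(bool, bool) =?= arrow(bool, bool).
Decompose map/2: string =?= string,  arrow(S1, nat) =?= arrow(map(arrow(nat, bool), arrow(arrow(nat, bool), arrow(nat, bool))), nat).
Delete trivial equation string =?= string.
Decompose arrow/2: S1 =?= map(arrow(nat, bool), arrow(arrow(nat, bool), arrow(nat, bool))),  nat =?= nat.
Bind S1 := map(arrow(nat, bool), arrow(arrow(nat, bool), arrow(nat, bool))); substituting into the one remaining equation that mentions S1 gives: arrow(bool, either(io(arrow(string, map(arrow(nat, bool), arrow(arrow(nat, bool), arrow(nat, bool))))), bool)) =?= T2. Substituting into the earlier binding gives A := io(arrow(string, map(arrow(nat, bool), arrow(arrow(nat, bool), arrow(nat, bool))))).
Delete trivial equation nat =?= nat.
Bind T2 := arrow(bool, either(io(arrow(string, map(arrow(nat, bool), arrow(arrow(nat, bool), arrow(nat, bool))))), bool)).
MGU = { A := io(arrow(string, map(arrow(nat, bool), arrow(arrow(nat, bool), arrow(nat, bool))))), R := arrow(arrow(nat, bool), arrow(nat, bool)), T := arrow(nat, bool), S1 := map(arrow(nat, bool), arrow(arrow(nat, bool), arrow(nat, bool))), T2 := arrow(bool, either(io(arrow(string, map(arrow(nat, bool), arrow(arrow(nat, bool), arrow(nat, bool))))), bool)) }, so R := arrow(arrow(nat, bool), arrow(nat, bool)).

arrow(arrow(nat, bool), arrow(nat, bool))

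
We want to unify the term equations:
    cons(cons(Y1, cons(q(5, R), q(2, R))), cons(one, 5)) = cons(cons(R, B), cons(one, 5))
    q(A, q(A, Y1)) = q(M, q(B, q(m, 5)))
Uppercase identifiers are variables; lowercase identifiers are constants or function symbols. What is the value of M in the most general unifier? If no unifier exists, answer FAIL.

Decompose cons/2: cons(Y1, cons(q(5, R), q(2, R))) = cons(R, B),  cons(one, 5) = cons(one, 5).
Decompose cons/2: Y1 = R,  cons(q(5, R), q(2, R)) = B.
Bind Y1 := R; substituting into the one remaining equation that mentions Y1 gives: q(A, q(A, R)) = q(M, q(B, q(m, 5))).
Bind B := cons(q(5, R), q(2, R)); substituting into the one remaining equation that mentions B gives: q(A, q(A, R)) = q(M, q(cons(q(5, R), q(2, R)), q(m, 5))).
Delete trivial equation cons(one, 5) = cons(one, 5).
Decompose q/2: A = M,  q(A, R) = q(cons(q(5, R), q(2, R)), q(m, 5)).
Bind A := M; substituting into the remaining equation gives: q(M, R) = q(cons(q(5, R), q(2, R)), q(m, 5)).
Decompose q/2: M = cons(q(5, R), q(2, R)),  R = q(m, 5).
Bind M := cons(q(5, R), q(2, R)); no other remaining equation mentions M. Substituting into the earlier binding gives A := cons(q(5, R), q(2, R)).
Bind R := q(m, 5). Substituting into the earlier bindings gives Y1 := q(m, 5), B := cons(q(5, q(m, 5)), q(2, q(m, 5))), A := cons(q(5, q(m, 5)), q(2, q(m, 5))), M := cons(q(5, q(m, 5)), q(2, q(m, 5))).
MGU = { Y1 -> q(m, 5), B -> cons(q(5, q(m, 5)), q(2, q(m, 5))), A -> cons(q(5, q(m, 5)), q(2, q(m, 5))), M -> cons(q(5, q(m, 5)), q(2, q(m, 5))), R -> q(m, 5) }, so M -> cons(q(5, q(m, 5)), q(2, q(m, 5))).

cons(q(5, q(m, 5)), q(2, q(m, 5)))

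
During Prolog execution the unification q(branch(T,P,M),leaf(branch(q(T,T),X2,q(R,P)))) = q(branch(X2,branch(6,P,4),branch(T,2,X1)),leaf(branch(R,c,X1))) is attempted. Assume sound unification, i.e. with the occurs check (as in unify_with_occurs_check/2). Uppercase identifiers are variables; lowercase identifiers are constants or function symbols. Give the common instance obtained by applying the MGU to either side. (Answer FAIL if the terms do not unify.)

FAIL

Decompose q/2: branch(T,P,M) = branch(X2,branch(6,P,4),branch(T,2,X1)),  leaf(branch(q(T,T),X2,q(R,P))) = leaf(branch(R,c,X1)).
Decompose branch/3: T = X2,  P = branch(6,P,4),  M = branch(T,2,X1).
Bind T := X2; substituting into the 2 remaining equations that mention T gives: M = branch(X2,2,X1),  leaf(branch(q(X2,X2),X2,q(R,P))) = leaf(branch(R,c,X1)).
Occurs check fails: P occurs in branch(6,P,4); the equation P = branch(6,P,4) has no finite solution.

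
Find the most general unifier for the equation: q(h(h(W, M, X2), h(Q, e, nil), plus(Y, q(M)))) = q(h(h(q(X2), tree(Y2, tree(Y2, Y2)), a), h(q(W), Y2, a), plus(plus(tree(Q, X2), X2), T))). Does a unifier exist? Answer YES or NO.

Decompose q/1: h(h(W, M, X2), h(Q, e, nil), plus(Y, q(M))) = h(h(q(X2), tree(Y2, tree(Y2, Y2)), a), h(q(W), Y2, a), plus(plus(tree(Q, X2), X2), T)).
Decompose h/3: h(W, M, X2) = h(q(X2), tree(Y2, tree(Y2, Y2)), a),  h(Q, e, nil) = h(q(W), Y2, a),  plus(Y, q(M)) = plus(plus(tree(Q, X2), X2), T).
Decompose h/3: W = q(X2),  M = tree(Y2, tree(Y2, Y2)),  X2 = a.
Bind W := q(X2); substituting into the one remaining equation that mentions W gives: h(Q, e, nil) = h(q(q(X2)), Y2, a).
Bind M := tree(Y2, tree(Y2, Y2)); substituting into the one remaining equation that mentions M gives: plus(Y, q(tree(Y2, tree(Y2, Y2)))) = plus(plus(tree(Q, X2), X2), T).
Bind X2 := a; substituting into the remaining equations gives: h(Q, e, nil) = h(q(q(a)), Y2, a),  plus(Y, q(tree(Y2, tree(Y2, Y2)))) = plus(plus(tree(Q, a), a), T). Substituting into the earlier binding gives W := q(a).
Decompose h/3: Q = q(q(a)),  e = Y2,  nil = a.
Bind Q := q(q(a)); substituting into the one remaining equation that mentions Q gives: plus(Y, q(tree(Y2, tree(Y2, Y2)))) = plus(plus(tree(q(q(a)), a), a), T).
Bind Y2 := e; substituting into the one remaining equation that mentions Y2 gives: plus(Y, q(tree(e, tree(e, e)))) = plus(plus(tree(q(q(a)), a), a), T). Substituting into the earlier binding gives M := tree(e, tree(e, e)).
Clash: constants nil and a differ; no unifier exists.

NO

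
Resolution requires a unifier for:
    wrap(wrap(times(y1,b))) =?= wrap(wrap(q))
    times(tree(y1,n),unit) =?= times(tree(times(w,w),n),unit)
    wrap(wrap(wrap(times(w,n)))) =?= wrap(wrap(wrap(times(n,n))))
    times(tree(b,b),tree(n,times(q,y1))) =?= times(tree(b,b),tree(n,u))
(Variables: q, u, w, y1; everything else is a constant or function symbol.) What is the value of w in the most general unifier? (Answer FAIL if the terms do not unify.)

Decompose wrap/1: wrap(times(y1,b)) =?= wrap(q).
Decompose wrap/1: times(y1,b) =?= q.
Bind q := times(y1,b); substituting into the one remaining equation that mentions q gives: times(tree(b,b),tree(n,times(times(y1,b),y1))) =?= times(tree(b,b),tree(n,u)).
Decompose times/2: tree(y1,n) =?= tree(times(w,w),n),  unit =?= unit.
Decompose tree/2: y1 =?= times(w,w),  n =?= n.
Bind y1 := times(w,w); substituting into the one remaining equation that mentions y1 gives: times(tree(b,b),tree(n,times(times(times(w,w),b),times(w,w)))) =?= times(tree(b,b),tree(n,u)). Substituting into the earlier binding gives q := times(times(w,w),b).
Delete trivial equation n =?= n.
Delete trivial equation unit =?= unit.
Decompose wrap/1: wrap(wrap(times(w,n))) =?= wrap(wrap(times(n,n))).
Decompose wrap/1: wrap(times(w,n)) =?= wrap(times(n,n)).
Decompose wrap/1: times(w,n) =?= times(n,n).
Decompose times/2: w =?= n,  n =?= n.
Bind w := n; substituting into the one remaining equation that mentions w gives: times(tree(b,b),tree(n,times(times(times(n,n),b),times(n,n)))) =?= times(tree(b,b),tree(n,u)). Substituting into the earlier bindings gives q := times(times(n,n),b), y1 := times(n,n).
Delete trivial equation n =?= n.
Decompose times/2: tree(b,b) =?= tree(b,b),  tree(n,times(times(times(n,n),b),times(n,n))) =?= tree(n,u).
Delete trivial equation tree(b,b) =?= tree(b,b).
Decompose tree/2: n =?= n,  times(times(times(n,n),b),times(n,n)) =?= u.
Delete trivial equation n =?= n.
Bind u := times(times(times(n,n),b),times(n,n)).
MGU = { q := times(times(n,n),b), y1 := times(n,n), w := n, u := times(times(times(n,n),b),times(n,n)) }, so w := n.

n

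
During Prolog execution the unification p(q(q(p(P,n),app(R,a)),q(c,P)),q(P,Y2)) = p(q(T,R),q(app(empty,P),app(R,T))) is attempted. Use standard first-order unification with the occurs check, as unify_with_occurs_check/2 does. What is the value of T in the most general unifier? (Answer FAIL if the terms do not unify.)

Decompose p/2: q(q(p(P,n),app(R,a)),q(c,P)) = q(T,R),  q(P,Y2) = q(app(empty,P),app(R,T)).
Decompose q/2: q(p(P,n),app(R,a)) = T,  q(c,P) = R.
Bind T := q(p(P,n),app(R,a)); substituting into the one remaining equation that mentions T gives: q(P,Y2) = q(app(empty,P),app(R,q(p(P,n),app(R,a)))).
Bind R := q(c,P); substituting into the remaining equation gives: q(P,Y2) = q(app(empty,P),app(q(c,P),q(p(P,n),app(q(c,P),a)))). Substituting into the earlier binding gives T := q(p(P,n),app(q(c,P),a)).
Decompose q/2: P = app(empty,P),  Y2 = app(q(c,P),q(p(P,n),app(q(c,P),a))).
Occurs check fails: P occurs in app(empty,P); the equation P = app(empty,P) has no finite solution.

FAIL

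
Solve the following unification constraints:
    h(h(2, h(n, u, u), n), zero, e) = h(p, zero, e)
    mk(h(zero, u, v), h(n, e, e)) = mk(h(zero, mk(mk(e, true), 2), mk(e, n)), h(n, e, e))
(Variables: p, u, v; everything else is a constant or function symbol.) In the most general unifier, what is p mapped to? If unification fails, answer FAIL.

h(2, h(n, mk(mk(e, true), 2), mk(mk(e, true), 2)), n)

Decompose h/3: h(2, h(n, u, u), n) = p,  zero = zero,  e = e.
Bind p := h(2, h(n, u, u), n); no other remaining equation mentions p.
Delete trivial equation zero = zero.
Delete trivial equation e = e.
Decompose mk/2: h(zero, u, v) = h(zero, mk(mk(e, true), 2), mk(e, n)),  h(n, e, e) = h(n, e, e).
Decompose h/3: zero = zero,  u = mk(mk(e, true), 2),  v = mk(e, n).
Delete trivial equation zero = zero.
Bind u := mk(mk(e, true), 2); no other remaining equation mentions u. Substituting into the earlier binding gives p := h(2, h(n, mk(mk(e, true), 2), mk(mk(e, true), 2)), n).
Bind v := mk(e, n); no other remaining equation mentions v.
Delete trivial equation h(n, e, e) = h(n, e, e).
MGU = { p := h(2, h(n, mk(mk(e, true), 2), mk(mk(e, true), 2)), n), u := mk(mk(e, true), 2), v := mk(e, n) }, so p := h(2, h(n, mk(mk(e, true), 2), mk(mk(e, true), 2)), n).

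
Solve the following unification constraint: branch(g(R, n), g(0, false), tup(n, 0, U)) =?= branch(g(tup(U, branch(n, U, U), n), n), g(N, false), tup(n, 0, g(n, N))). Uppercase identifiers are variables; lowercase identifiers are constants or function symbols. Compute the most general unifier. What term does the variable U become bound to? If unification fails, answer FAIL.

g(n, 0)

Decompose branch/3: g(R, n) =?= g(tup(U, branch(n, U, U), n), n),  g(0, false) =?= g(N, false),  tup(n, 0, U) =?= tup(n, 0, g(n, N)).
Decompose g/2: R =?= tup(U, branch(n, U, U), n),  n =?= n.
Bind R := tup(U, branch(n, U, U), n); no other remaining equation mentions R.
Delete trivial equation n =?= n.
Decompose g/2: 0 =?= N,  false =?= false.
Bind N := 0; substituting into the one remaining equation that mentions N gives: tup(n, 0, U) =?= tup(n, 0, g(n, 0)).
Delete trivial equation false =?= false.
Decompose tup/3: n =?= n,  0 =?= 0,  U =?= g(n, 0).
Delete trivial equation n =?= n.
Delete trivial equation 0 =?= 0.
Bind U := g(n, 0). Substituting into the earlier binding gives R := tup(g(n, 0), branch(n, g(n, 0), g(n, 0)), n).
MGU = { R ↦ tup(g(n, 0), branch(n, g(n, 0), g(n, 0)), n), N ↦ 0, U ↦ g(n, 0) }, so U ↦ g(n, 0).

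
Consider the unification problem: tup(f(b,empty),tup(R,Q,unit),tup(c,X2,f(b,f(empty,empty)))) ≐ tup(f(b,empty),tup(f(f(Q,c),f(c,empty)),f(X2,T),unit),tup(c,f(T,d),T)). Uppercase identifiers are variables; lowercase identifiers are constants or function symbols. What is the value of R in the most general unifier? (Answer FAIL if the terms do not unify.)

Decompose tup/3: f(b,empty) ≐ f(b,empty),  tup(R,Q,unit) ≐ tup(f(f(Q,c),f(c,empty)),f(X2,T),unit),  tup(c,X2,f(b,f(empty,empty))) ≐ tup(c,f(T,d),T).
Delete trivial equation f(b,empty) ≐ f(b,empty).
Decompose tup/3: R ≐ f(f(Q,c),f(c,empty)),  Q ≐ f(X2,T),  unit ≐ unit.
Bind R := f(f(Q,c),f(c,empty)); no other remaining equation mentions R.
Bind Q := f(X2,T); no other remaining equation mentions Q. Substituting into the earlier binding gives R := f(f(f(X2,T),c),f(c,empty)).
Delete trivial equation unit ≐ unit.
Decompose tup/3: c ≐ c,  X2 ≐ f(T,d),  f(b,f(empty,empty)) ≐ T.
Delete trivial equation c ≐ c.
Bind X2 := f(T,d); no other remaining equation mentions X2. Substituting into the earlier bindings gives R := f(f(f(f(T,d),T),c),f(c,empty)), Q := f(f(T,d),T).
Bind T := f(b,f(empty,empty)). Substituting into the earlier bindings gives R := f(f(f(f(f(b,f(empty,empty)),d),f(b,f(empty,empty))),c),f(c,empty)), Q := f(f(f(b,f(empty,empty)),d),f(b,f(empty,empty))), X2 := f(f(b,f(empty,empty)),d).
MGU = { R -> f(f(f(f(f(b,f(empty,empty)),d),f(b,f(empty,empty))),c),f(c,empty)), Q -> f(f(f(b,f(empty,empty)),d),f(b,f(empty,empty))), X2 -> f(f(b,f(empty,empty)),d), T -> f(b,f(empty,empty)) }, so R -> f(f(f(f(f(b,f(empty,empty)),d),f(b,f(empty,empty))),c),f(c,empty)).

f(f(f(f(f(b,f(empty,empty)),d),f(b,f(empty,empty))),c),f(c,empty))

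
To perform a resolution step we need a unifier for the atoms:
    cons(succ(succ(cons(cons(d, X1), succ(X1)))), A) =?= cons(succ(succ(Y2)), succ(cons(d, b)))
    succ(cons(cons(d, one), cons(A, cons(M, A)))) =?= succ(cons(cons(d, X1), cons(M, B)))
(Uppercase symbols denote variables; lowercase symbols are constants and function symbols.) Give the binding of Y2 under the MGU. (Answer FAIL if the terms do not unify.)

Decompose cons/2: succ(succ(cons(cons(d, X1), succ(X1)))) =?= succ(succ(Y2)),  A =?= succ(cons(d, b)).
Decompose succ/1: succ(cons(cons(d, X1), succ(X1))) =?= succ(Y2).
Decompose succ/1: cons(cons(d, X1), succ(X1)) =?= Y2.
Bind Y2 := cons(cons(d, X1), succ(X1)); no other remaining equation mentions Y2.
Bind A := succ(cons(d, b)); substituting into the remaining equation gives: succ(cons(cons(d, one), cons(succ(cons(d, b)), cons(M, succ(cons(d, b)))))) =?= succ(cons(cons(d, X1), cons(M, B))).
Decompose succ/1: cons(cons(d, one), cons(succ(cons(d, b)), cons(M, succ(cons(d, b))))) =?= cons(cons(d, X1), cons(M, B)).
Decompose cons/2: cons(d, one) =?= cons(d, X1),  cons(succ(cons(d, b)), cons(M, succ(cons(d, b)))) =?= cons(M, B).
Decompose cons/2: d =?= d,  one =?= X1.
Delete trivial equation d =?= d.
Bind X1 := one; no other remaining equation mentions X1. Substituting into the earlier binding gives Y2 := cons(cons(d, one), succ(one)).
Decompose cons/2: succ(cons(d, b)) =?= M,  cons(M, succ(cons(d, b))) =?= B.
Bind M := succ(cons(d, b)); substituting into the remaining equation gives: cons(succ(cons(d, b)), succ(cons(d, b))) =?= B.
Bind B := cons(succ(cons(d, b)), succ(cons(d, b))).
MGU = { Y2 -> cons(cons(d, one), succ(one)), A -> succ(cons(d, b)), X1 -> one, M -> succ(cons(d, b)), B -> cons(succ(cons(d, b)), succ(cons(d, b))) }, so Y2 -> cons(cons(d, one), succ(one)).

cons(cons(d, one), succ(one))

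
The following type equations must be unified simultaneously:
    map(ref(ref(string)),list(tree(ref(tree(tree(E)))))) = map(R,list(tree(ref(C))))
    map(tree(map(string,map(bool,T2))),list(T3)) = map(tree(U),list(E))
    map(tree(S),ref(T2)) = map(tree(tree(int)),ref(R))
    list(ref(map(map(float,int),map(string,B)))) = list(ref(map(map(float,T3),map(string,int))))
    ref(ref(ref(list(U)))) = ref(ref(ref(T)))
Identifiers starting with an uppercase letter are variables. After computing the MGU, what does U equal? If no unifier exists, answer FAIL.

map(string,map(bool,ref(ref(string))))

Decompose map/2: ref(ref(string)) = R,  list(tree(ref(tree(tree(E))))) = list(tree(ref(C))).
Bind R := ref(ref(string)); substituting into the one remaining equation that mentions R gives: map(tree(S),ref(T2)) = map(tree(tree(int)),ref(ref(ref(string)))).
Decompose list/1: tree(ref(tree(tree(E)))) = tree(ref(C)).
Decompose tree/1: ref(tree(tree(E))) = ref(C).
Decompose ref/1: tree(tree(E)) = C.
Bind C := tree(tree(E)); no other remaining equation mentions C.
Decompose map/2: tree(map(string,map(bool,T2))) = tree(U),  list(T3) = list(E).
Decompose tree/1: map(string,map(bool,T2)) = U.
Bind U := map(string,map(bool,T2)); substituting into the one remaining equation that mentions U gives: ref(ref(ref(list(map(string,map(bool,T2)))))) = ref(ref(ref(T))).
Decompose list/1: T3 = E.
Bind T3 := E; substituting into the one remaining equation that mentions T3 gives: list(ref(map(map(float,int),map(string,B)))) = list(ref(map(map(float,E),map(string,int)))).
Decompose map/2: tree(S) = tree(tree(int)),  ref(T2) = ref(ref(ref(string))).
Decompose tree/1: S = tree(int).
Bind S := tree(int); no other remaining equation mentions S.
Decompose ref/1: T2 = ref(ref(string)).
Bind T2 := ref(ref(string)); substituting into the one remaining equation that mentions T2 gives: ref(ref(ref(list(map(string,map(bool,ref(ref(string)))))))) = ref(ref(ref(T))). Substituting into the earlier binding gives U := map(string,map(bool,ref(ref(string)))).
Decompose list/1: ref(map(map(float,int),map(string,B))) = ref(map(map(float,E),map(string,int))).
Decompose ref/1: map(map(float,int),map(string,B)) = map(map(float,E),map(string,int)).
Decompose map/2: map(float,int) = map(float,E),  map(string,B) = map(string,int).
Decompose map/2: float = float,  int = E.
Delete trivial equation float = float.
Bind E := int; no other remaining equation mentions E. Substituting into the earlier bindings gives C := tree(tree(int)), T3 := int.
Decompose map/2: string = string,  B = int.
Delete trivial equation string = string.
Bind B := int; no other remaining equation mentions B.
Decompose ref/1: ref(ref(list(map(string,map(bool,ref(ref(string))))))) = ref(ref(T)).
Decompose ref/1: ref(list(map(string,map(bool,ref(ref(string)))))) = ref(T).
Decompose ref/1: list(map(string,map(bool,ref(ref(string))))) = T.
Bind T := list(map(string,map(bool,ref(ref(string))))).
MGU = { R := ref(ref(string)), C := tree(tree(int)), U := map(string,map(bool,ref(ref(string)))), T3 := int, S := tree(int), T2 := ref(ref(string)), E := int, B := int, T := list(map(string,map(bool,ref(ref(string))))) }, so U := map(string,map(bool,ref(ref(string)))).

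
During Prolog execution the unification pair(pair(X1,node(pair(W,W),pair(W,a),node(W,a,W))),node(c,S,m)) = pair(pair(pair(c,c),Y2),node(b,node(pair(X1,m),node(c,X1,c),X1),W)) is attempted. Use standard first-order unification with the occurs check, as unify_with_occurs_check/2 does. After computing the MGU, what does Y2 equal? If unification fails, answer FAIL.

FAIL

Decompose pair/2: pair(X1,node(pair(W,W),pair(W,a),node(W,a,W))) = pair(pair(c,c),Y2),  node(c,S,m) = node(b,node(pair(X1,m),node(c,X1,c),X1),W).
Decompose pair/2: X1 = pair(c,c),  node(pair(W,W),pair(W,a),node(W,a,W)) = Y2.
Bind X1 := pair(c,c); substituting into the one remaining equation that mentions X1 gives: node(c,S,m) = node(b,node(pair(pair(c,c),m),node(c,pair(c,c),c),pair(c,c)),W).
Bind Y2 := node(pair(W,W),pair(W,a),node(W,a,W)); no other remaining equation mentions Y2.
Decompose node/3: c = b,  S = node(pair(pair(c,c),m),node(c,pair(c,c),c),pair(c,c)),  m = W.
Clash: constants c and b differ; no unifier exists.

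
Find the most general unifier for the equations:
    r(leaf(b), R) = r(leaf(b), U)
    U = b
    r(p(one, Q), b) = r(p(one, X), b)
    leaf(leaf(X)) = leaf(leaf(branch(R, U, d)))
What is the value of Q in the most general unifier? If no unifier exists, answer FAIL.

Decompose r/2: leaf(b) = leaf(b),  R = U.
Delete trivial equation leaf(b) = leaf(b).
Bind R := U; substituting into the one remaining equation that mentions R gives: leaf(leaf(X)) = leaf(leaf(branch(U, U, d))).
Bind U := b; substituting into the one remaining equation that mentions U gives: leaf(leaf(X)) = leaf(leaf(branch(b, b, d))). Substituting into the earlier binding gives R := b.
Decompose r/2: p(one, Q) = p(one, X),  b = b.
Decompose p/2: one = one,  Q = X.
Delete trivial equation one = one.
Bind Q := X; no other remaining equation mentions Q.
Delete trivial equation b = b.
Decompose leaf/1: leaf(X) = leaf(branch(b, b, d)).
Decompose leaf/1: X = branch(b, b, d).
Bind X := branch(b, b, d). Substituting into the earlier binding gives Q := branch(b, b, d).
MGU = { R ↦ b, U ↦ b, Q ↦ branch(b, b, d), X ↦ branch(b, b, d) }, so Q ↦ branch(b, b, d).

branch(b, b, d)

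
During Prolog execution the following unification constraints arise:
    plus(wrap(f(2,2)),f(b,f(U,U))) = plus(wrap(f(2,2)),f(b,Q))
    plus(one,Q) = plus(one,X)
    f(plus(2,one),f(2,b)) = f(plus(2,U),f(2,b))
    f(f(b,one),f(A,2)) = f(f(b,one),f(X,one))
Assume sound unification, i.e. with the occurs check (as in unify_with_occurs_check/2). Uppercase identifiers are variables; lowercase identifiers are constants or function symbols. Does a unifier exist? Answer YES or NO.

Decompose plus/2: wrap(f(2,2)) = wrap(f(2,2)),  f(b,f(U,U)) = f(b,Q).
Delete trivial equation wrap(f(2,2)) = wrap(f(2,2)).
Decompose f/2: b = b,  f(U,U) = Q.
Delete trivial equation b = b.
Bind Q := f(U,U); substituting into the one remaining equation that mentions Q gives: plus(one,f(U,U)) = plus(one,X).
Decompose plus/2: one = one,  f(U,U) = X.
Delete trivial equation one = one.
Bind X := f(U,U); substituting into the one remaining equation that mentions X gives: f(f(b,one),f(A,2)) = f(f(b,one),f(f(U,U),one)).
Decompose f/2: plus(2,one) = plus(2,U),  f(2,b) = f(2,b).
Decompose plus/2: 2 = 2,  one = U.
Delete trivial equation 2 = 2.
Bind U := one; substituting into the one remaining equation that mentions U gives: f(f(b,one),f(A,2)) = f(f(b,one),f(f(one,one),one)). Substituting into the earlier bindings gives Q := f(one,one), X := f(one,one).
Delete trivial equation f(2,b) = f(2,b).
Decompose f/2: f(b,one) = f(b,one),  f(A,2) = f(f(one,one),one).
Delete trivial equation f(b,one) = f(b,one).
Decompose f/2: A = f(one,one),  2 = one.
Bind A := f(one,one); no other remaining equation mentions A.
Clash: constants 2 and one differ; no unifier exists.

NO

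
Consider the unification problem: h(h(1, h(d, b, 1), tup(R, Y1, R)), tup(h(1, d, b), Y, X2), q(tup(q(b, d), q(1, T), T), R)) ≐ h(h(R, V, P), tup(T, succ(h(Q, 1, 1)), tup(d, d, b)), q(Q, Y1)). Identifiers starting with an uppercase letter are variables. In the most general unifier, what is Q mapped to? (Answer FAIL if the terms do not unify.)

tup(q(b, d), q(1, h(1, d, b)), h(1, d, b))

Decompose h/3: h(1, h(d, b, 1), tup(R, Y1, R)) ≐ h(R, V, P),  tup(h(1, d, b), Y, X2) ≐ tup(T, succ(h(Q, 1, 1)), tup(d, d, b)),  q(tup(q(b, d), q(1, T), T), R) ≐ q(Q, Y1).
Decompose h/3: 1 ≐ R,  h(d, b, 1) ≐ V,  tup(R, Y1, R) ≐ P.
Bind R := 1; substituting into the 2 remaining equations that mention R gives: tup(1, Y1, 1) ≐ P,  q(tup(q(b, d), q(1, T), T), 1) ≐ q(Q, Y1).
Bind V := h(d, b, 1); no other remaining equation mentions V.
Bind P := tup(1, Y1, 1); no other remaining equation mentions P.
Decompose tup/3: h(1, d, b) ≐ T,  Y ≐ succ(h(Q, 1, 1)),  X2 ≐ tup(d, d, b).
Bind T := h(1, d, b); substituting into the one remaining equation that mentions T gives: q(tup(q(b, d), q(1, h(1, d, b)), h(1, d, b)), 1) ≐ q(Q, Y1).
Bind Y := succ(h(Q, 1, 1)); no other remaining equation mentions Y.
Bind X2 := tup(d, d, b); no other remaining equation mentions X2.
Decompose q/2: tup(q(b, d), q(1, h(1, d, b)), h(1, d, b)) ≐ Q,  1 ≐ Y1.
Bind Q := tup(q(b, d), q(1, h(1, d, b)), h(1, d, b)); no other remaining equation mentions Q. Substituting into the earlier binding gives Y := succ(h(tup(q(b, d), q(1, h(1, d, b)), h(1, d, b)), 1, 1)).
Bind Y1 := 1. Substituting into the earlier binding gives P := tup(1, 1, 1).
MGU = { R -> 1, V -> h(d, b, 1), P -> tup(1, 1, 1), T -> h(1, d, b), Y -> succ(h(tup(q(b, d), q(1, h(1, d, b)), h(1, d, b)), 1, 1)), X2 -> tup(d, d, b), Q -> tup(q(b, d), q(1, h(1, d, b)), h(1, d, b)), Y1 -> 1 }, so Q -> tup(q(b, d), q(1, h(1, d, b)), h(1, d, b)).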